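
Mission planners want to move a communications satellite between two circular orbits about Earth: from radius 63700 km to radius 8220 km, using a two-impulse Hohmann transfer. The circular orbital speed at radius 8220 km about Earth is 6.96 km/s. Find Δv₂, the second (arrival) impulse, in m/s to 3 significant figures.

From the circular-orbit relation v² = μ/r at r = 8220 km: μ = v²r = (6.96)² × 8220 = 3.98190×10^5 km³/s².
Transfer-ellipse semi-major axis a_t = (r₁ + r₂)/2 = (63700 + 8220)/2 = 35960 km.
On the circular orbit at r = 8220 km, v_c = √(μ/r) = 6.960 km/s.
Vis-viva on the transfer ellipse at r = 8220 km gives v_t = √[μ(2/r − 1/a_t)] = 9.263 km/s.
Δv₂ = |v_t − v_c| = |9.263 − 6.960| = 2.303 km/s.

Δv₂ = 2300 m/s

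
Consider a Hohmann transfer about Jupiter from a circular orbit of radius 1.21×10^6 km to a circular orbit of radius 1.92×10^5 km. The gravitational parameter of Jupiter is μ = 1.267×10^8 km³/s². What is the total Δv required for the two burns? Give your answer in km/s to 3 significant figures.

Δv = 12.9 km/s

Transfer-ellipse semi-major axis a_t = (r₁ + r₂)/2 = (1.210×10^6 + 1.920×10^5)/2 = 7.010×10^5 km.
At r₁ the circular-orbit speed is v₁ = √(μ/r₁) = 10.2328 km/s.
On the transfer ellipse at r₁, vis-viva equation gives v_a = √[μ(2/r₁ − 1/a_t)] = 5.35534 km/s.
First burn Δv₁ = |v_a − v₁| = 4.877 km/s.
Circular speed at r₂: v₂ = √(μ/r₂) = 25.6884 km/s.
Transfer-orbit speed at r₂: v_p = √[μ(2/r₂ − 1/a_t)] = 33.7498 km/s.
Second burn Δv₂ = |v₂ − v_p| = 8.061 km/s.
Δv = Δv₁ + Δv₂ = 4.877 + 8.061 = 12.94 km/s.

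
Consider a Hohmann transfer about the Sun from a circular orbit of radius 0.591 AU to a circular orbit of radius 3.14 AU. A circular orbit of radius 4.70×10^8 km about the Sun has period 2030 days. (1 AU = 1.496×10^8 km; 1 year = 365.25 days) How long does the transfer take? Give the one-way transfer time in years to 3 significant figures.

t = 1.27 years

From Kepler's third law T² = 4π²r³/μ at r = 4.70×10^8 km, T = 2030 days = 2030 × 86400 s = 1.75392×10^8 s: μ = 4π²r³/T² = 1.33240×10^11 km³/s².
In km: r₁ = 0.591 × 1.496×10^8 = 8.84136×10^7 km; r₂ = 3.14 × 1.496×10^8 = 4.69744×10^8 km.
Transfer-ellipse semi-major axis a_t = (r₁ + r₂)/2 = (8.84136×10^7 + 4.69744×10^8)/2 = 2.790788×10^8 km.
Transfer time t = π√(a_t³/μ) = π√((2.790788×10^8)³ / 1.33240×10^11) = 4.013×10^7 s.
Converting: 4.013×10^7 s ÷ 3.15576×10^7 s/year (365.25 × 86400) = 1.27 years.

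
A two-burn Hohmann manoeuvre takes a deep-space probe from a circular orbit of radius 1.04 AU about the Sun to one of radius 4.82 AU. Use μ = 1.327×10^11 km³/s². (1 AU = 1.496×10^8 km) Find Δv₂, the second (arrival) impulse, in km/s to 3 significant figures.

In km: r₁ = 1.04 × 1.496×10^8 = 1.55584×10^8 km; r₂ = 4.82 × 1.496×10^8 = 7.21072×10^8 km.
Transfer-ellipse semi-major axis a_t = (r₁ + r₂)/2 = (1.55584×10^8 + 7.21072×10^8)/2 = 4.38328×10^8 km.
Circular speed at r = 7.21072×10^8 km: v_c = √(μ/r) = 13.566 km/s.
Transfer-orbit speed at the same r (vis-viva, a = a_t): v_t = √[μ(2/r − 1/a_t)] = 8.0822 km/s.
Δv₂ = |v_t − v_c| = |8.0822 − 13.566| = 5.484 km/s.

Δv₂ = 5.48 km/s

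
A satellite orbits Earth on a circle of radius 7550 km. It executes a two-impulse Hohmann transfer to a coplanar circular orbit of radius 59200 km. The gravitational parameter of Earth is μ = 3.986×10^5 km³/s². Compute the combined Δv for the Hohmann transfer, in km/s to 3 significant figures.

Δv = 3.77 km/s

Transfer-ellipse semi-major axis a_t = (r₁ + r₂)/2 = (7550 + 59200)/2 = 33375 km.
Circular speed at r₁: v₁ = √(μ/r₁) = √(3.986×10^5/7550) = 7.266 km/s.
Transfer-orbit speed at r₁ (v² = μ(2/r − 1/a)): v_p = √[μ(2/r₁ − 1/a_t)] = 9.677 km/s.
First burn Δv₁ = |v_p − v₁| = 2.411 km/s.
At r₂, v₂ = √(μ/r₂) = 2.595 km/s.
Transfer-orbit speed at r₂: v_a = √[μ(2/r₂ − 1/a_t)] = 1.234 km/s.
Second burn Δv₂ = |v₂ − v_a| = 1.361 km/s.
Total Δv = Δv₁ + Δv₂ = 3.772 km/s.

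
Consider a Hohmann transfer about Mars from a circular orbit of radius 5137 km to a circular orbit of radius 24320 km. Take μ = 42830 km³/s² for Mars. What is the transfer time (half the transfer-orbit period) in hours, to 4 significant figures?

The Hohmann ellipse has a_t = (r₁ + r₂)/2 = 14728.5 km.
Transfer time t = π√(a_t³/μ) = π√((14728.5)³ / 42830) = 27134 s.
Converting: 27134 s ÷ 3600 s/hour = 7.537 hours.

t = 7.537 hours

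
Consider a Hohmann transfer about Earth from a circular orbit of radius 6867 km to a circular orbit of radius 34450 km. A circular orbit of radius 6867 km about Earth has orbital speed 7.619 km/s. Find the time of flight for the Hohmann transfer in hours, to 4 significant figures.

t = 4.104 hours

From the circular-orbit relation v² = μ/r at r = 6867 km: μ = v²r = (7.619)² × 6867 = 3.98624×10^5 km³/s².
Semi-major axis of the transfer orbit: a_t = (6867 + 34450)/2 = 20658.5 km.
By Kepler's third law the transfer-orbit period is T = 2π√(a_t³/μ), so t = T/2 = 14775 s.
Converting: 14775 s ÷ 3600 s/hour = 4.104 hours.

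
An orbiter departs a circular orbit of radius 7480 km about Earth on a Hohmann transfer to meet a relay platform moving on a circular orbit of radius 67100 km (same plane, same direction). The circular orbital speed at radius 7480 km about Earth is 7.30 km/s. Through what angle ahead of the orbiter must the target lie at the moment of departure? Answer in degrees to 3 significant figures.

From the circular-orbit relation v² = μ/r at r = 7480 km: μ = v²r = (7.30)² × 7480 = 3.98609×10^5 km³/s².
Transfer-ellipse semi-major axis a_t = (r₁ + r₂)/2 = (7480 + 67100)/2 = 37290 km.
Transfer time t = π√(a_t³/μ) = 35831 s.
The target's mean motion on its circular orbit is ω₂ = √(μ/r₂³) = 3.6324×10^-5 rad/s.
Angle swept by the target during transfer: ω₂·t = 1.3015 rad = 74.57°.
Arrival is 180° from departure on the ellipse, so φ = 180° − 74.57° = 105°.

φ = 105°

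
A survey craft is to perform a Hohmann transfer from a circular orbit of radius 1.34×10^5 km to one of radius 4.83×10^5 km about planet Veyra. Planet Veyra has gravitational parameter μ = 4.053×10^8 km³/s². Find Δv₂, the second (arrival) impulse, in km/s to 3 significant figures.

Transfer-ellipse semi-major axis a_t = (r₁ + r₂)/2 = (1.340×10^5 + 4.830×10^5)/2 = 3.085×10^5 km.
On the circular orbit at r = 4.830×10^5 km, v_c = √(μ/r) = 28.9677 km/s.
Vis-viva on the transfer ellipse at r = 4.830×10^5 km gives v_t = √[μ(2/r − 1/a_t)] = 19.0915 km/s.
Δv₂ = |v_t − v_c| = |19.0915 − 28.9677| = 9.876 km/s.

Δv₂ = 9.88 km/s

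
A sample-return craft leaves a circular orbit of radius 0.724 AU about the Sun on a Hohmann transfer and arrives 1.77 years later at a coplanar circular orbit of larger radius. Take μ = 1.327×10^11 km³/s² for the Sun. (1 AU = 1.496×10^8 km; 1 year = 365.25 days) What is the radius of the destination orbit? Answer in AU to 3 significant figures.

In km: r₁ = 0.724 × 1.496×10^8 = 1.083104×10^8 km.
Transfer time t = 1.77 years × 365.25 × 86400 s = 5.5856952×10^7 s, and t = π√(a_t³/μ).
So a_t = (μ t²/π²)^(1/3) = (1.327×10^11 × (5.5856952×10^7)² / π²)^(1/3) = 3.4746×10^8 km.
Since a_t = (r₁ + r₂)/2, r₂ = 2a_t − r₁ = 2×3.4746×10^8 − 1.083104×10^8 = 5.866096×10^8 km.
In AU: r₂ = 5.866096×10^8 / 1.496×10^8 = 3.92 AU.

r₂ = 3.92 AU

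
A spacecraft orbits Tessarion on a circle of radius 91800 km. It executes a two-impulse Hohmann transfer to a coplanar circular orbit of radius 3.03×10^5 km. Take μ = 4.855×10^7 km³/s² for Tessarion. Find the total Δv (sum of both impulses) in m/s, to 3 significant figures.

Transfer-ellipse semi-major axis a_t = (r₁ + r₂)/2 = (91800 + 3.030×10^5)/2 = 1.974×10^5 km.
At r₁ the circular-orbit speed is v₁ = √(μ/r₁) = 22.997 km/s.
On the transfer ellipse at r₁, vis-viva gives v_p = √[μ(2/r₁ − 1/a_t)] = 28.492 km/s.
First burn Δv₁ = |v_p − v₁| = 5.495 km/s.
Circular speed at r₂: v₂ = √(μ/r₂) = 12.658 km/s.
Transfer-orbit speed at r₂: v_a = √[μ(2/r₂ − 1/a_t)] = 8.6322 km/s.
Second burn Δv₂ = |v₂ − v_a| = 4.026 km/s.
Δv = Δv₁ + Δv₂ = 5.495 + 4.026 = 9.521 km/s.

Δv = 9520 m/s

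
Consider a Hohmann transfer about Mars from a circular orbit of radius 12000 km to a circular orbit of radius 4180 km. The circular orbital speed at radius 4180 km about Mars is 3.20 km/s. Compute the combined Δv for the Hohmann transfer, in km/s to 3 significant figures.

From the circular-orbit relation v² = μ/r at r = 4180 km: μ = v²r = (3.20)² × 4180 = 42803.2 km³/s².
Transfer-ellipse semi-major axis a_t = (r₁ + r₂)/2 = (12000 + 4180)/2 = 8090 km.
At r₁ the circular-orbit speed is v₁ = √(μ/r₁) = 1.88863 km/s.
On the transfer ellipse at r₁, v² = μ(2/r − 1/a) gives v_a = √[μ(2/r₁ − 1/a_t)] = 1.35757 km/s.
First burn Δv₁ = |v_a − v₁| = 0.5311 km/s.
Circular speed at r₂: v₂ = √(μ/r₂) = 3.2000 km/s.
Transfer-orbit speed at r₂: v_p = √[μ(2/r₂ − 1/a_t)] = 3.8973 km/s.
Second burn Δv₂ = |v₂ − v_p| = 0.6973 km/s.
Δv = Δv₁ + Δv₂ = 0.5311 + 0.6973 = 1.228 km/s.

Δv = 1.23 km/s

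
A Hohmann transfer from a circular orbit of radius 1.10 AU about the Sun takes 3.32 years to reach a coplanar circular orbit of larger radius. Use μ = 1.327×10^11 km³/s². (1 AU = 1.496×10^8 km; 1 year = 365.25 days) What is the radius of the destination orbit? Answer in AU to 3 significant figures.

r₂ = 5.97 AU

In km: r₁ = 1.10 × 1.496×10^8 = 1.6456×10^8 km.
Transfer time t = 3.32 years × 365.25 × 86400 s = 1.04771232×10^8 s, and t = π√(a_t³/μ).
So a_t = (μ t²/π²)^(1/3) = (1.327×10^11 × (1.04771232×10^8)² / π²)^(1/3) = 5.2847×10^8 km.
Since a_t = (r₁ + r₂)/2, r₂ = 2a_t − r₁ = 2×5.2847×10^8 − 1.6456×10^8 = 8.9238×10^8 km.
In AU: r₂ = 8.9238×10^8 / 1.496×10^8 = 5.97 AU.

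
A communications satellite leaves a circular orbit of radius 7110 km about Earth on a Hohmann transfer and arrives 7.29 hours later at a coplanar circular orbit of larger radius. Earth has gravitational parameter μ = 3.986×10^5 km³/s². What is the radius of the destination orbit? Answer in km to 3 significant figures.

r₂ = 53500 km

Transfer time t = 7.29 hours = 26244 s, and t = π√(a_t³/μ).
So a_t = (μ t²/π²)^(1/3) = (3.986×10^5 × (26244)² / π²)^(1/3) = 30299 km.
Since a_t = (r₁ + r₂)/2, r₂ = 2a_t − r₁ = 2×30299 − 7110 = 53488 km.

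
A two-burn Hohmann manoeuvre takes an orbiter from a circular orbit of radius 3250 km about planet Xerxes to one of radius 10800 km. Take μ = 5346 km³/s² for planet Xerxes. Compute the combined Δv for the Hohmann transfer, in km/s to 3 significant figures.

Semi-major axis of the transfer orbit: a_t = (3250 + 10800)/2 = 7025 km.
At r₁ the circular-orbit speed is v₁ = √(μ/r₁) = 1.2825 km/s.
On the transfer ellipse at r₁, v² = μ(2/r − 1/a) gives v_p = √[μ(2/r₁ − 1/a_t)] = 1.5902 km/s.
First burn Δv₁ = |v_p − v₁| = 0.3077 km/s.
Circular speed at r₂: v₂ = √(μ/r₂) = 0.70356 km/s.
Transfer-orbit speed at r₂: v_a = √[μ(2/r₂ − 1/a_t)] = 0.47854 km/s.
Second burn Δv₂ = |v₂ − v_a| = 0.2250 km/s.
Δv = Δv₁ + Δv₂ = 0.3077 + 0.2250 = 0.5327 km/s.

Δv = 0.533 km/s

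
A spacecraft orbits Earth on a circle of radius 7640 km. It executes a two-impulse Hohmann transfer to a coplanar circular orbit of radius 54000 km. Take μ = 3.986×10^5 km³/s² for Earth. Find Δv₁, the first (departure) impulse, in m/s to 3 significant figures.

Δv₁ = 2340 m/s

Transfer-ellipse semi-major axis a_t = (r₁ + r₂)/2 = (7640 + 54000)/2 = 30820 km.
On the circular orbit at r = 7640 km, v_c = √(μ/r) = 7.223 km/s.
Transfer-orbit speed at the same r (vis-viva, a = a_t): v_t = √[μ(2/r − 1/a_t)] = 9.561 km/s.
Δv₁ = |v_t − v_c| = |9.561 − 7.223| = 2.338 km/s.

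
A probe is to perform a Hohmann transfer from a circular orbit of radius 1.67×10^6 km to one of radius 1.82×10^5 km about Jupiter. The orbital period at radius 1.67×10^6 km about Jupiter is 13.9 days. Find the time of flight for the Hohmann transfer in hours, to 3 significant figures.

t = 68.9 hours

From Kepler's third law T² = 4π²r³/μ at r = 1.67×10^6 km, T = 13.9 days = 13.9 × 86400 s = 1.20096×10^6 s: μ = 4π²r³/T² = 1.27483×10^8 km³/s².
The Hohmann ellipse has a_t = (r₁ + r₂)/2 = 9.260×10^5 km.
By Kepler's third law the transfer-orbit period is T = 2π√(a_t³/μ), so t = T/2 = 2.479×10^5 s.
Converting: 2.479×10^5 s ÷ 3600 s/hour = 68.9 hours.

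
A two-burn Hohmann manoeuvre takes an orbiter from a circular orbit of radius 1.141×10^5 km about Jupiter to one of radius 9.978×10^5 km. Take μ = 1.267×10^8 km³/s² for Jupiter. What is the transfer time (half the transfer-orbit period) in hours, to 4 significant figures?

Semi-major axis of the transfer orbit: a_t = (1.141×10^5 + 9.978×10^5)/2 = 5.5595×10^5 km.
By Kepler's third law the transfer-orbit period is T = 2π√(a_t³/μ), so t = T/2 = 1.157×10^5 s.
Converting: 1.157×10^5 s ÷ 3600 s/hour = 32.14 hours.

t = 32.14 hours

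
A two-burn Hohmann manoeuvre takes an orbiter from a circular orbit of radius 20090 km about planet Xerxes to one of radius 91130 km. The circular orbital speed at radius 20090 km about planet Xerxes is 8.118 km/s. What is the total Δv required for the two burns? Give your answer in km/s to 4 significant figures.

Δv = 3.795 km/s

From the circular-orbit relation v² = μ/r at r = 20090 km: μ = v²r = (8.118)² × 20090 = 1.32397×10^6 km³/s².
Semi-major axis of the transfer orbit: a_t = (20090 + 91130)/2 = 55610 km.
At r₁ the circular-orbit speed is v₁ = √(μ/r₁) = 8.1180 km/s.
On the transfer ellipse at r₁, v² = μ(2/r − 1/a) gives v_p = √[μ(2/r₁ − 1/a_t)] = 10.392 km/s.
First burn Δv₁ = |v_p − v₁| = 2.274 km/s.
Circular speed at r₂: v₂ = √(μ/r₂) = 3.812 km/s.
Transfer-orbit speed at r₂: v_a = √[μ(2/r₂ − 1/a_t)] = 2.291 km/s.
Second burn Δv₂ = |v₂ − v_a| = 1.521 km/s.
Total Δv = Δv₁ + Δv₂ = 3.795 km/s.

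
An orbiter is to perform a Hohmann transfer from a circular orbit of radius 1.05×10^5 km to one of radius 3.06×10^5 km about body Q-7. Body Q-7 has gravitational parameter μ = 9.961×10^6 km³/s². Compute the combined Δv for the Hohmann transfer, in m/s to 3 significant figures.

The Hohmann ellipse has a_t = (r₁ + r₂)/2 = 2.055×10^5 km.
Circular speed at r₁: v₁ = √(μ/r₁) = √(9.961×10^6/1.050×10^5) = 9.739952 km/s.
Transfer-orbit speed at r₁ (vis-viva equation): v_p = √[μ(2/r₁ − 1/a_t)] = 11.88534 km/s.
First burn Δv₁ = |v_p − v₁| = 2.1454 km/s.
Circular speed at r₂: v₂ = √(μ/r₂) = 5.7055 km/s.
Transfer-orbit speed at r₂: v_a = √[μ(2/r₂ − 1/a_t)] = 4.0783 km/s.
Second burn Δv₂ = |v₂ − v_a| = 1.6272 km/s.
Δv = Δv₁ + Δv₂ = 2.1454 + 1.6272 = 3.773 km/s.

Δv = 3770 m/s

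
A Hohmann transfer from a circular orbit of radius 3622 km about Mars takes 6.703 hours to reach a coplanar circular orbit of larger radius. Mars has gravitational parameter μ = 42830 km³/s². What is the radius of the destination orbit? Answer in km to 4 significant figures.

Transfer time t = 6.703 hours = 24130.8 s, and t = π√(a_t³/μ).
So a_t = (μ t²/π²)^(1/3) = (42830 × (24130.8)² / π²)^(1/3) = 13621 km.
Since a_t = (r₁ + r₂)/2, r₂ = 2a_t − r₁ = 2×13621 − 3622 = 23620 km.

r₂ = 23620 km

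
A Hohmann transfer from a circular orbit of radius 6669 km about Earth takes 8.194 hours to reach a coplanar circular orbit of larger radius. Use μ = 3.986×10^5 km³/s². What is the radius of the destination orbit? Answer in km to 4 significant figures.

Transfer time t = 8.194 hours = 29498.4 s, and t = π√(a_t³/μ).
So a_t = (μ t²/π²)^(1/3) = (3.986×10^5 × (29498.4)² / π²)^(1/3) = 32755 km.
Since a_t = (r₁ + r₂)/2, r₂ = 2a_t − r₁ = 2×32755 − 6669 = 58841 km.

r₂ = 58840 km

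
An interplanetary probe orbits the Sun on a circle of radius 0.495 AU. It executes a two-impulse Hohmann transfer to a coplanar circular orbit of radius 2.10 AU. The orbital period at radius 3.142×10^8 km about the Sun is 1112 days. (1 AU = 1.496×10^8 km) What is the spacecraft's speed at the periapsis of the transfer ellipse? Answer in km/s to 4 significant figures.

From Kepler's third law T² = 4π²r³/μ at r = 3.142×10^8 km, T = 1112 days = 1112 × 86400 s = 9.60768×10^7 s: μ = 4π²r³/T² = 1.32660×10^11 km³/s².
In km: r₁ = 0.495 × 1.496×10^8 = 7.4052×10^7 km; r₂ = 2.10 × 1.496×10^8 = 3.1416×10^8 km.
Semi-major axis of the transfer orbit: a_t = (7.4052×10^7 + 3.1416×10^8)/2 = 1.94106×10^8 km.
At periapsis, r = 7.4052×10^7 km.
From the vis-viva equation, v = √[μ(2/r − 1/a_t)] = 53.85 km/s.

v = 53.85 km/s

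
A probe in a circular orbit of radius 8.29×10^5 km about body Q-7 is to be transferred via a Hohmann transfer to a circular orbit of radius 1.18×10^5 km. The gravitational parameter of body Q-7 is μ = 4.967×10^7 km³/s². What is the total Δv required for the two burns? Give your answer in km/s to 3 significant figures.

Δv = 10.5 km/s

The Hohmann ellipse has a_t = (r₁ + r₂)/2 = 4.735×10^5 km.
Circular speed at r₁: v₁ = √(μ/r₁) = √(4.967×10^7/8.290×10^5) = 7.7405 km/s.
On the transfer ellipse at r₁, vis-viva gives v_a = √[μ(2/r₁ − 1/a_t)] = 3.8641 km/s.
First burn Δv₁ = |v_a − v₁| = 3.876 km/s.
At r₂, v₂ = √(μ/r₂) = 20.52 km/s.
Transfer-orbit speed at r₂: v_p = √[μ(2/r₂ − 1/a_t)] = 27.15 km/s.
Second burn Δv₂ = |v₂ − v_p| = 6.630 km/s.
Δv = Δv₁ + Δv₂ = 3.876 + 6.630 = 10.51 km/s.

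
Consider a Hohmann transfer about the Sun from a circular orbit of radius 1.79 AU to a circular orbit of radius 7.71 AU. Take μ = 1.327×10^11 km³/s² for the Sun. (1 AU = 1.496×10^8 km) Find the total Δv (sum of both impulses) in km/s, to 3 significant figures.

In km: r₁ = 1.79 × 1.496×10^8 = 2.67784×10^8 km; r₂ = 7.71 × 1.496×10^8 = 1.153416×10^9 km.
The Hohmann ellipse has a_t = (r₁ + r₂)/2 = 7.106×10^8 km.
At r₁ the circular-orbit speed is v₁ = √(μ/r₁) = 22.26 km/s.
On the transfer ellipse at r₁, vis-viva gives v_p = √[μ(2/r₁ − 1/a_t)] = 28.36 km/s.
First burn Δv₁ = |v_p − v₁| = 6.100 km/s.
At r₂, v₂ = √(μ/r₂) = 10.7261 km/s.
Transfer-orbit speed at r₂: v_a = √[μ(2/r₂ − 1/a_t)] = 6.58449 km/s.
Second burn Δv₂ = |v₂ − v_a| = 4.142 km/s.
Total Δv = Δv₁ + Δv₂ = 10.24 km/s.

Δv = 10.2 km/s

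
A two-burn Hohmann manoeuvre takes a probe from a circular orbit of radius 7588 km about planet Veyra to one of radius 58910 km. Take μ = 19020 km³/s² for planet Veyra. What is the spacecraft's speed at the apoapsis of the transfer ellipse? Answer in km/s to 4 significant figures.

v = 0.2714 km/s

Transfer-ellipse semi-major axis a_t = (r₁ + r₂)/2 = (7588 + 58910)/2 = 33249 km.
At apoapsis, r = 58910 km.
Applying v² = μ(2/r − 1/a_t): v = 0.2714 km/s.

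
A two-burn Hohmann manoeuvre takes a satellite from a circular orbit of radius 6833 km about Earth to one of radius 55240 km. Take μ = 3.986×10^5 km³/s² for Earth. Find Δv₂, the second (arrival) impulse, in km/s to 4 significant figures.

Δv₂ = 1.426 km/s

Semi-major axis of the transfer orbit: a_t = (6833 + 55240)/2 = 31036.5 km.
Circular speed at r = 55240 km: v_c = √(μ/r) = 2.686 km/s.
Transfer-orbit speed at the same r (vis-viva, a = a_t): v_t = √[μ(2/r − 1/a_t)] = 1.260 km/s.
Δv₂ = |v_t − v_c| = |1.260 − 2.686| = 1.426 km/s.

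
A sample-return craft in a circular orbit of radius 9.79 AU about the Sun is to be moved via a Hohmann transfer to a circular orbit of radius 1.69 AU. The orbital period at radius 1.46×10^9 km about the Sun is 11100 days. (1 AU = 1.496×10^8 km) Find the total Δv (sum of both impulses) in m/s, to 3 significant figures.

Δv = 11400 m/s

From Kepler's third law T² = 4π²r³/μ at r = 1.46×10^9 km, T = 11100 days = 11100 × 86400 s = 9.5904×10^8 s: μ = 4π²r³/T² = 1.33581×10^11 km³/s².
In km: r₁ = 9.79 × 1.496×10^8 = 1.464584×10^9 km; r₂ = 1.69 × 1.496×10^8 = 2.52824×10^8 km.
The Hohmann ellipse has a_t = (r₁ + r₂)/2 = 8.58704×10^8 km.
Circular speed at r₁: v₁ = √(μ/r₁) = √(1.33581×10^11/1.464584×10^9) = 9.550 km/s.
Transfer-orbit speed at r₁ (vis-viva equation): v_a = √[μ(2/r₁ − 1/a_t)] = 5.182 km/s.
First burn Δv₁ = |v_a − v₁| = 4.368 km/s.
Circular speed at r₂: v₂ = √(μ/r₂) = 22.986 km/s.
Transfer-orbit speed at r₂: v_p = √[μ(2/r₂ − 1/a_t)] = 30.019 km/s.
Second burn Δv₂ = |v₂ − v_p| = 7.033 km/s.
Δv = Δv₁ + Δv₂ = 4.368 + 7.033 = 11.40 km/s.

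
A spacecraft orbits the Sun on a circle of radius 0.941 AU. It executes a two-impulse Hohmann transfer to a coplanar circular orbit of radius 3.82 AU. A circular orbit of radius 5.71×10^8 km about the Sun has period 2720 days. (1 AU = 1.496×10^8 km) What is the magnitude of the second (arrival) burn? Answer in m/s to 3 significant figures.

Δv₂ = 5670 m/s

From Kepler's third law T² = 4π²r³/μ at r = 5.71×10^8 km, T = 2720 days = 2720 × 86400 s = 2.35008×10^8 s: μ = 4π²r³/T² = 1.33077×10^11 km³/s².
In km: r₁ = 0.941 × 1.496×10^8 = 1.407736×10^8 km; r₂ = 3.82 × 1.496×10^8 = 5.71472×10^8 km.
The Hohmann ellipse has a_t = (r₁ + r₂)/2 = 3.561228×10^8 km.
Circular speed at r = 5.71472×10^8 km: v_c = √(μ/r) = 15.26 km/s.
Vis-viva on the transfer ellipse at r = 5.71472×10^8 km gives v_t = √[μ(2/r − 1/a_t)] = 9.594 km/s.
Δv₂ = |v_t − v_c| = |9.594 − 15.26| = 5.666 km/s.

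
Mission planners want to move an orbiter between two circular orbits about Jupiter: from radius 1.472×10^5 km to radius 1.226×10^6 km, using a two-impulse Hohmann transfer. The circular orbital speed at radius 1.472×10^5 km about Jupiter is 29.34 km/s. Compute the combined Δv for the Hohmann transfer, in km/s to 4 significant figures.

From the circular-orbit relation v² = μ/r at r = 1.472×10^5 km: μ = v²r = (29.34)² × 1.472×10^5 = 1.26715×10^8 km³/s².
Semi-major axis of the transfer orbit: a_t = (1.472×10^5 + 1.226×10^6)/2 = 6.866×10^5 km.
At r₁ the circular-orbit speed is v₁ = √(μ/r₁) = 29.3400 km/s.
On the transfer ellipse at r₁, vis-viva equation gives v_p = √[μ(2/r₁ − 1/a_t)] = 39.2061 km/s.
First burn Δv₁ = |v_p − v₁| = 9.8661 km/s.
Circular speed at r₂: v₂ = √(μ/r₂) = 10.1664 km/s.
Transfer-orbit speed at r₂: v_a = √[μ(2/r₂ − 1/a_t)] = 4.70729 km/s.
Second burn Δv₂ = |v₂ − v_a| = 5.4591 km/s.
Total Δv = Δv₁ + Δv₂ = 15.33 km/s.

Δv = 15.33 km/s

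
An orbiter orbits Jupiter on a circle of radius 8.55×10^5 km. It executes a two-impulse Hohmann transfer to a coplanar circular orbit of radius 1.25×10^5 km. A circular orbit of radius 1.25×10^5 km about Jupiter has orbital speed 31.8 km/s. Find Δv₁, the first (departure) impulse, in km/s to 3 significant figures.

From the circular-orbit relation v² = μ/r at r = 1.25×10^5 km: μ = v²r = (31.8)² × 1.25×10^5 = 1.26405×10^8 km³/s².
Semi-major axis of the transfer orbit: a_t = (8.550×10^5 + 1.250×10^5)/2 = 4.900×10^5 km.
On the circular orbit at r = 8.550×10^5 km, v_c = √(μ/r) = 12.159 km/s.
Transfer-orbit speed at the same r (vis-viva, a = a_t): v_t = √[μ(2/r − 1/a_t)] = 6.1412 km/s.
Δv₁ = |v_t − v_c| = |6.1412 − 12.159| = 6.018 km/s.

Δv₁ = 6.02 km/s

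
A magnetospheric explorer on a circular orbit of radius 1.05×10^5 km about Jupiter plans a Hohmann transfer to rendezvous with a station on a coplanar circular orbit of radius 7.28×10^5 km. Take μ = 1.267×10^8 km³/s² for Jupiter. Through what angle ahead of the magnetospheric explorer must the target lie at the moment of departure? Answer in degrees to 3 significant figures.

The Hohmann ellipse has a_t = (r₁ + r₂)/2 = 4.165×10^5 km.
Transfer time t = π√(a_t³/μ) = 75021 s.
Target angular speed ω₂ = √(μ/r₂³) = 1.8121×10^-5 rad/s.
Angle swept by the target during transfer: ω₂·t = 1.3595 rad = 77.89°.
The magnetospheric explorer traverses 180° on the transfer ellipse, so the target must lead by 180° − 77.89° = 102°.

φ = 102°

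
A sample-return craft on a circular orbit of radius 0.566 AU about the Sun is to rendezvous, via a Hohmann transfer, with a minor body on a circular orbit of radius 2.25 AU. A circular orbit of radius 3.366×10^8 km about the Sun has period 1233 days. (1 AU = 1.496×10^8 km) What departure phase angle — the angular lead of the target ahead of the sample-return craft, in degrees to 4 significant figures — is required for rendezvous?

From Kepler's third law T² = 4π²r³/μ at r = 3.366×10^8 km, T = 1233 days = 1233 × 86400 s = 1.065312×10^8 s: μ = 4π²r³/T² = 1.32663×10^11 km³/s².
In km: r₁ = 0.566 × 1.496×10^8 = 8.46736×10^7 km; r₂ = 2.25 × 1.496×10^8 = 3.366×10^8 km.
Transfer-ellipse semi-major axis a_t = (r₁ + r₂)/2 = (8.46736×10^7 + 3.366×10^8)/2 = 2.106368×10^8 km.
The half-period of the transfer ellipse is t = π√(a_t³/μ) = 2.6368×10^7 s.
The target's mean motion on its circular orbit is ω₂ = √(μ/r₂³) = 5.8980×10^-8 rad/s.
Angle swept by the target during transfer: ω₂·t = 1.5552 rad = 89.11°.
The sample-return craft traverses 180° on the transfer ellipse, so the target must lead by 180° − 89.11° = 90.89°.

φ = 90.89°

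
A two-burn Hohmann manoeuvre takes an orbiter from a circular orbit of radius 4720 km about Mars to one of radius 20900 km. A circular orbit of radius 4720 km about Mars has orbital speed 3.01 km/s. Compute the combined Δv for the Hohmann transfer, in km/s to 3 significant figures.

Δv = 1.40 km/s

From the circular-orbit relation v² = μ/r at r = 4720 km: μ = v²r = (3.01)² × 4720 = 42763.7 km³/s².
The Hohmann ellipse has a_t = (r₁ + r₂)/2 = 12810 km.
Circular speed at r₁: v₁ = √(μ/r₁) = √(42763.7/4720) = 3.0100 km/s.
On the transfer ellipse at r₁, vis-viva gives v_p = √[μ(2/r₁ − 1/a_t)] = 3.8447 km/s.
First burn Δv₁ = |v_p − v₁| = 0.8347 km/s.
At r₂, v₂ = √(μ/r₂) = 1.4304 km/s.
Transfer-orbit speed at r₂: v_a = √[μ(2/r₂ − 1/a_t)] = 0.86828 km/s.
Second burn Δv₂ = |v₂ − v_a| = 0.5621 km/s.
Total Δv = Δv₁ + Δv₂ = 1.397 km/s.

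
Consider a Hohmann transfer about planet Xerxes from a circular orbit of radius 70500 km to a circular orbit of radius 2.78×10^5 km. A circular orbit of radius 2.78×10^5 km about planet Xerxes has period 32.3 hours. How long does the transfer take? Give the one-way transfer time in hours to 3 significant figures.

From Kepler's third law T² = 4π²r³/μ at r = 2.78×10^5 km, T = 32.3 hours = 32.3 × 3600 s = 1.1628×10^5 s: μ = 4π²r³/T² = 6.27313×10^7 km³/s².
Transfer-ellipse semi-major axis a_t = (r₁ + r₂)/2 = (70500 + 2.780×10^5)/2 = 1.7425×10^5 km.
By Kepler's third law the transfer-orbit period is T = 2π√(a_t³/μ), so t = T/2 = 28850 s.
Converting: 28850 s ÷ 3600 s/hour = 8.01 hours.

t = 8.01 hours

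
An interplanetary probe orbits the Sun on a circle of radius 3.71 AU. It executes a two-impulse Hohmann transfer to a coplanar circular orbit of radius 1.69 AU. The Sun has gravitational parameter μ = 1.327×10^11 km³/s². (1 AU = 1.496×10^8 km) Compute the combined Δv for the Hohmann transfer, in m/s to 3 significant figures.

Δv = 7170 m/s

In km: r₁ = 3.71 × 1.496×10^8 = 5.55016×10^8 km; r₂ = 1.69 × 1.496×10^8 = 2.52824×10^8 km.
Transfer-ellipse semi-major axis a_t = (r₁ + r₂)/2 = (5.55016×10^8 + 2.52824×10^8)/2 = 4.0392×10^8 km.
At r₁ the circular-orbit speed is v₁ = √(μ/r₁) = 15.4626 km/s.
Transfer-orbit speed at r₁ (vis-viva equation): v_a = √[μ(2/r₁ − 1/a_t)] = 12.2333 km/s.
First burn Δv₁ = |v_a − v₁| = 3.2293 km/s.
At r₂, v₂ = √(μ/r₂) = 22.9101 km/s.
Transfer-orbit speed at r₂: v_p = √[μ(2/r₂ − 1/a_t)] = 26.8554 km/s.
Second burn Δv₂ = |v₂ − v_p| = 3.9453 km/s.
Total Δv = Δv₁ + Δv₂ = 7.175 km/s.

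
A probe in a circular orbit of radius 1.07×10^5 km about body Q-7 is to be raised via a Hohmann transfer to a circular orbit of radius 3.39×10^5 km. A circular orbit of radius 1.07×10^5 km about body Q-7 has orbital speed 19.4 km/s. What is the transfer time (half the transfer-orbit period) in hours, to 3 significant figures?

t = 14.5 hours

From the circular-orbit relation v² = μ/r at r = 1.07×10^5 km: μ = v²r = (19.4)² × 1.07×10^5 = 4.02705×10^7 km³/s².
Transfer-ellipse semi-major axis a_t = (r₁ + r₂)/2 = (1.070×10^5 + 3.390×10^5)/2 = 2.230×10^5 km.
Transfer time t = π√(a_t³/μ) = π√((2.230×10^5)³ / 4.02705×10^7) = 52130 s.
Converting: 52130 s ÷ 3600 s/hour = 14.5 hours.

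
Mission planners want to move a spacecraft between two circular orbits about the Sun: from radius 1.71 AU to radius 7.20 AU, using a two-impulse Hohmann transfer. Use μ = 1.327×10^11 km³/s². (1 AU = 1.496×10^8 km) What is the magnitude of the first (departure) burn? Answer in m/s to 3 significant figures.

In km: r₁ = 1.71 × 1.496×10^8 = 2.55816×10^8 km; r₂ = 7.20 × 1.496×10^8 = 1.07712×10^9 km.
Semi-major axis of the transfer orbit: a_t = (2.55816×10^8 + 1.07712×10^9)/2 = 6.66468×10^8 km.
On the circular orbit at r = 2.55816×10^8 km, v_c = √(μ/r) = 22.7757 km/s.
Vis-viva on the transfer ellipse at r = 2.55816×10^8 km gives v_t = √[μ(2/r − 1/a_t)] = 28.9544 km/s.
Δv₁ = |v_t − v_c| = |28.9544 − 22.7757| = 6.179 km/s.

Δv₁ = 6180 m/s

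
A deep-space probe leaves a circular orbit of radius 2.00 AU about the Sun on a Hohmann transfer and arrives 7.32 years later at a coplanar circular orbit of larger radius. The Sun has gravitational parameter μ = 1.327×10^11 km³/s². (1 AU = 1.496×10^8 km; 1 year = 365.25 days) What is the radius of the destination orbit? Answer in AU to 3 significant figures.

In km: r₁ = 2.00 × 1.496×10^8 = 2.992×10^8 km.
Transfer time t = 7.32 years × 365.25 × 86400 s = 2.31001632×10^8 s, and t = π√(a_t³/μ).
So a_t = (μ t²/π²)^(1/3) = (1.327×10^11 × (2.31001632×10^8)² / π²)^(1/3) = 8.9523×10^8 km.
Since a_t = (r₁ + r₂)/2, r₂ = 2a_t − r₁ = 2×8.9523×10^8 − 2.992×10^8 = 1.49126×10^9 km.
In AU: r₂ = 1.49126×10^9 / 1.496×10^8 = 9.97 AU.

r₂ = 9.97 AU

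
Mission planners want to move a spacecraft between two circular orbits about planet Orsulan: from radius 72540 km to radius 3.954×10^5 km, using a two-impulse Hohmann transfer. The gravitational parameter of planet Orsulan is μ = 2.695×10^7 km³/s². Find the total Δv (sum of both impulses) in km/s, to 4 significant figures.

Semi-major axis of the transfer orbit: a_t = (72540 + 3.954×10^5)/2 = 2.3397×10^5 km.
At r₁ the circular-orbit speed is v₁ = √(μ/r₁) = 19.275 km/s.
Transfer-orbit speed at r₁ (vis-viva equation): v_p = √[μ(2/r₁ − 1/a_t)] = 25.057 km/s.
First burn Δv₁ = |v_p − v₁| = 5.782 km/s.
At r₂, v₂ = √(μ/r₂) = 8.256 km/s.
Transfer-orbit speed at r₂: v_a = √[μ(2/r₂ − 1/a_t)] = 4.597 km/s.
Second burn Δv₂ = |v₂ − v_a| = 3.659 km/s.
Total Δv = Δv₁ + Δv₂ = 9.441 km/s.

Δv = 9.441 km/s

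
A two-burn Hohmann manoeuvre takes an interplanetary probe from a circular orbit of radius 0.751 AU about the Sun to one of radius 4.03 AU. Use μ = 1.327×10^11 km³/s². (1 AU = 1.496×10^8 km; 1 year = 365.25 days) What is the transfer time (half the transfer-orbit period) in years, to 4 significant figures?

t = 1.848 years

In km: r₁ = 0.751 × 1.496×10^8 = 1.123496×10^8 km; r₂ = 4.03 × 1.496×10^8 = 6.02888×10^8 km.
Transfer-ellipse semi-major axis a_t = (r₁ + r₂)/2 = (1.123496×10^8 + 6.02888×10^8)/2 = 3.576188×10^8 km.
Transfer time t = π√(a_t³/μ) = π√((3.576188×10^8)³ / 1.327×10^11) = 5.832×10^7 s.
Converting: 5.832×10^7 s ÷ 3.15576×10^7 s/year (365.25 × 86400) = 1.848 years.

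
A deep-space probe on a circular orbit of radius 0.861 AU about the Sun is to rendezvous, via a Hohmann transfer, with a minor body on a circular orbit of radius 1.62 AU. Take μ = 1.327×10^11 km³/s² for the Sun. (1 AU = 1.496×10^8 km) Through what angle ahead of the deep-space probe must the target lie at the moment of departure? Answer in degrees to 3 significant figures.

φ = 59.4°

In km: r₁ = 0.861 × 1.496×10^8 = 1.288056×10^8 km; r₂ = 1.62 × 1.496×10^8 = 2.42352×10^8 km.
Transfer-ellipse semi-major axis a_t = (r₁ + r₂)/2 = (1.288056×10^8 + 2.42352×10^8)/2 = 1.855788×10^8 km.
Transfer time t = π√(a_t³/μ) = 2.180×10^7 s.
The target's mean motion on its circular orbit is ω₂ = √(μ/r₂³) = 9.655×10^-8 rad/s.
Angle swept by the target during transfer: ω₂·t = 2.105 rad = 120.6°.
Arrival is 180° from departure on the ellipse, so φ = 180° − 120.6° = 59.4°.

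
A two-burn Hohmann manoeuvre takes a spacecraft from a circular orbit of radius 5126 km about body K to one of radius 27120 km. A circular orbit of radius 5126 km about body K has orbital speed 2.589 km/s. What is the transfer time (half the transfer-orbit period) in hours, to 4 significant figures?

From the circular-orbit relation v² = μ/r at r = 5126 km: μ = v²r = (2.589)² × 5126 = 34359.2 km³/s².
Semi-major axis of the transfer orbit: a_t = (5126 + 27120)/2 = 16123 km.
Transfer time t = π√(a_t³/μ) = π√((16123)³ / 34359.2) = 34697 s.
Converting: 34697 s ÷ 3600 s/hour = 9.638 hours.

t = 9.638 hours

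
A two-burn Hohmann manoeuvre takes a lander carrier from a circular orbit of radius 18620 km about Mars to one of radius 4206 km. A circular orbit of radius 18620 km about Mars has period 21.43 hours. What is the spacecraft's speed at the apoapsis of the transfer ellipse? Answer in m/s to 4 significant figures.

v = 920.6 m/s

From Kepler's third law T² = 4π²r³/μ at r = 18620 km, T = 21.43 hours = 21.43 × 3600 s = 77148 s: μ = 4π²r³/T² = 42820.3 km³/s².
Transfer-ellipse semi-major axis a_t = (r₁ + r₂)/2 = (18620 + 4206)/2 = 11413 km.
The apoapsis of the transfer ellipse is at r = 18620 km.
Applying v² = μ(2/r − 1/a_t): v = 0.9206 km/s.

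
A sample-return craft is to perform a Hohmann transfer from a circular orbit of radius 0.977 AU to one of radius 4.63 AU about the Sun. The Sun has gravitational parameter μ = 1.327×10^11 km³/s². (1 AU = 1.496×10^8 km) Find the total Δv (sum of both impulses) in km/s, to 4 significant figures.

Δv = 14.26 km/s

In km: r₁ = 0.977 × 1.496×10^8 = 1.461592×10^8 km; r₂ = 4.63 × 1.496×10^8 = 6.92648×10^8 km.
Semi-major axis of the transfer orbit: a_t = (1.461592×10^8 + 6.92648×10^8)/2 = 4.194036×10^8 km.
At r₁ the circular-orbit speed is v₁ = √(μ/r₁) = 30.1316 km/s.
On the transfer ellipse at r₁, v² = μ(2/r − 1/a) gives v_p = √[μ(2/r₁ − 1/a_t)] = 38.7224 km/s.
First burn Δv₁ = |v_p − v₁| = 8.591 km/s.
Circular speed at r₂: v₂ = √(μ/r₂) = 13.841 km/s.
Transfer-orbit speed at r₂: v_a = √[μ(2/r₂ − 1/a_t)] = 8.1710 km/s.
Second burn Δv₂ = |v₂ − v_a| = 5.670 km/s.
Total Δv = Δv₁ + Δv₂ = 14.26 km/s.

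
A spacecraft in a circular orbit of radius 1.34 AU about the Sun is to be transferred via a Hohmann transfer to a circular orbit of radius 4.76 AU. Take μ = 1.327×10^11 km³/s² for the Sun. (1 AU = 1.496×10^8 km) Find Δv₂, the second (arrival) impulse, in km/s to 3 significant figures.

In km: r₁ = 1.34 × 1.496×10^8 = 2.00464×10^8 km; r₂ = 4.76 × 1.496×10^8 = 7.12096×10^8 km.
Transfer-ellipse semi-major axis a_t = (r₁ + r₂)/2 = (2.00464×10^8 + 7.12096×10^8)/2 = 4.5628×10^8 km.
Circular speed at r = 7.12096×10^8 km: v_c = √(μ/r) = 13.651 km/s.
Transfer-orbit speed at the same r (vis-viva, a = a_t): v_t = √[μ(2/r − 1/a_t)] = 9.0483 km/s.
Δv₂ = |v_t − v_c| = |9.0483 − 13.651| = 4.603 km/s.

Δv₂ = 4.60 km/s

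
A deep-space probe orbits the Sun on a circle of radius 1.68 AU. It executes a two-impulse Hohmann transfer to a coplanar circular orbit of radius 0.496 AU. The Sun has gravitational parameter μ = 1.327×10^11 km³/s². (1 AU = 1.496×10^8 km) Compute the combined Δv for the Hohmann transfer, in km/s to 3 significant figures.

Δv = 17.7 km/s

In km: r₁ = 1.68 × 1.496×10^8 = 2.51328×10^8 km; r₂ = 0.496 × 1.496×10^8 = 7.42016×10^7 km.
Transfer-ellipse semi-major axis a_t = (r₁ + r₂)/2 = (2.51328×10^8 + 7.42016×10^7)/2 = 1.627648×10^8 km.
Circular speed at r₁: v₁ = √(μ/r₁) = √(1.327×10^11/2.51328×10^8) = 22.97815 km/s.
Transfer-orbit speed at r₁ (vis-viva): v_a = √[μ(2/r₁ − 1/a_t)] = 15.51463 km/s.
First burn Δv₁ = |v_a − v₁| = 7.464 km/s.
At r₂, v₂ = √(μ/r₂) = 42.29 km/s.
Transfer-orbit speed at r₂: v_p = √[μ(2/r₂ − 1/a_t)] = 52.55 km/s.
Second burn Δv₂ = |v₂ − v_p| = 10.26 km/s.
Total Δv = Δv₁ + Δv₂ = 17.72 km/s.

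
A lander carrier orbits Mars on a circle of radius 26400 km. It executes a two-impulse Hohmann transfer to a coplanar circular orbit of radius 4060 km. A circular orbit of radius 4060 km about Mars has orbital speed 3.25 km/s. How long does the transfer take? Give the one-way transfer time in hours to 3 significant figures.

t = 7.92 hours

From the circular-orbit relation v² = μ/r at r = 4060 km: μ = v²r = (3.25)² × 4060 = 42883.8 km³/s².
Transfer-ellipse semi-major axis a_t = (r₁ + r₂)/2 = (26400 + 4060)/2 = 15230 km.
Transfer time t = π√(a_t³/μ) = π√((15230)³ / 42883.8) = 28510 s.
Converting: 28510 s ÷ 3600 s/hour = 7.92 hours.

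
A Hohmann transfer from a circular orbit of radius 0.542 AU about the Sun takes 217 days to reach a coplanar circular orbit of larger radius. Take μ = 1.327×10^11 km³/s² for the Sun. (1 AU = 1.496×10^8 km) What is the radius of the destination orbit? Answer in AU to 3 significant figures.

In km: r₁ = 0.542 × 1.496×10^8 = 8.10832×10^7 km.
Transfer time t = 217 days = 1.87488×10^7 s, and t = π√(a_t³/μ).
So a_t = (μ t²/π²)^(1/3) = (1.327×10^11 × (1.87488×10^7)² / π²)^(1/3) = 1.6782×10^8 km.
Since a_t = (r₁ + r₂)/2, r₂ = 2a_t − r₁ = 2×1.6782×10^8 − 8.10832×10^7 = 2.545568×10^8 km.
In AU: r₂ = 2.545568×10^8 / 1.496×10^8 = 1.70 AU.

r₂ = 1.70 AU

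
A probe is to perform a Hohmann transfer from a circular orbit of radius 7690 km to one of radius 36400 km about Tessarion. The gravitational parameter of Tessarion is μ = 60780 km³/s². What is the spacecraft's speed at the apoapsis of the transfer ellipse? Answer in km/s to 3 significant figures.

v = 0.763 km/s

The Hohmann ellipse has a_t = (r₁ + r₂)/2 = 22045 km.
At apoapsis, r = 36400 km.
Vis-viva: v = √[μ(2/r − 1/a_t)] = √[60780 × (2/36400 − 1/22045)] = 0.7632 km/s.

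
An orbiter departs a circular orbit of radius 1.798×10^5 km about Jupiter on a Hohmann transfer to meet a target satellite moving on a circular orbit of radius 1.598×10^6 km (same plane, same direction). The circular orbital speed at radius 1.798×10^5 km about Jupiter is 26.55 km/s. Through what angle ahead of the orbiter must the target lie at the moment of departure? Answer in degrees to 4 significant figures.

From the circular-orbit relation v² = μ/r at r = 1.798×10^5 km: μ = v²r = (26.55)² × 1.798×10^5 = 1.26741×10^8 km³/s².
Transfer-ellipse semi-major axis a_t = (r₁ + r₂)/2 = (1.798×10^5 + 1.598×10^6)/2 = 8.889×10^5 km.
Transfer time t = π√(a_t³/μ) = 2.3387×10^5 s.
Target angular speed ω₂ = √(μ/r₂³) = 5.5731×10^-6 rad/s.
Angle swept by the target during transfer: ω₂·t = 1.3034 rad = 74.68°.
Arrival is 180° from departure on the ellipse, so φ = 180° − 74.68° = 105.3°.

φ = 105.3°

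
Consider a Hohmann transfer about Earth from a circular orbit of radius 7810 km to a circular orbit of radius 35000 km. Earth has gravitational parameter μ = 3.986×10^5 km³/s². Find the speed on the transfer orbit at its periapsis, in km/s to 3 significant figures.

v = 9.14 km/s

The Hohmann ellipse has a_t = (r₁ + r₂)/2 = 21405 km.
At periapsis, r = 7810 km.
Vis-viva: v = √[μ(2/r − 1/a_t)] = √[3.986×10^5 × (2/7810 − 1/21405)] = 9.135 km/s.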